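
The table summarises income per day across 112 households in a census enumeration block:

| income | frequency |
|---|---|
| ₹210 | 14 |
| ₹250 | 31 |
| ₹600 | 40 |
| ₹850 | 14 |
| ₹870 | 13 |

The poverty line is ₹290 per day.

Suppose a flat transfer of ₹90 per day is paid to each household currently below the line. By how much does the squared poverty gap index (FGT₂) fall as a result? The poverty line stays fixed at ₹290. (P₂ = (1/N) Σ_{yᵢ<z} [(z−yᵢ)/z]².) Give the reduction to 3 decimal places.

Before: below the line — 14×₹210, 31×₹250; squared poverty gap index (FGT₂) = 0.01478.
After the ₹90 transfer: below the line — none; squared poverty gap index (FGT₂) = 0.00000.
Reduction = 0.01478 − 0.00000 = 0.015.

0.015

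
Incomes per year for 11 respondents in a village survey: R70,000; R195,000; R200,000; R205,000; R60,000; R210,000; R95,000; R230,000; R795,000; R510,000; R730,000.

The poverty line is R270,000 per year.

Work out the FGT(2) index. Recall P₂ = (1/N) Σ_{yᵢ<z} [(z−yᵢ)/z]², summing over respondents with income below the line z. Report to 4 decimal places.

Below z: R60,000, R70,000, R95,000, R195,000, R200,000, R205,000, R210,000, R230,000 (q = 8 of N = 11).
Relative gaps: (270000−60000)/270000 = 0.7778; (270000−70000)/270000 = 0.7407; (270000−95000)/270000 = 0.6481; (270000−195000)/270000 = 0.2778; (270000−200000)/270000 = 0.2593; (270000−205000)/270000 = 0.2407; (270000−210000)/270000 = 0.2222; (270000−230000)/270000 = 0.1481.
Squared: 0.6049; 0.5487; 0.4201; 0.0772; 0.0672; 0.0580; 0.0494; 0.0219.
Sum = 1.847394; P₂ = 1.847394 / 11 = 0.1679.

0.1679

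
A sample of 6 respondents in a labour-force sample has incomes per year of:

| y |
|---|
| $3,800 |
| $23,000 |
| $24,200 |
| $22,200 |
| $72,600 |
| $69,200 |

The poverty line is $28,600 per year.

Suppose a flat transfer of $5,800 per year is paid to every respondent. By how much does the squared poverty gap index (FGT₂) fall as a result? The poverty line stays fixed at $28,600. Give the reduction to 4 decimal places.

0.0704

Before: below the line — $3,800, $22,200, $23,000, $24,200; squared poverty gap index (FGT₂) = 0.144001.
After the $5,800 transfer: below the line — $9,600, $28,000; squared poverty gap index (FGT₂) = 0.073630.
Reduction = 0.144001 − 0.073630 = 0.0704.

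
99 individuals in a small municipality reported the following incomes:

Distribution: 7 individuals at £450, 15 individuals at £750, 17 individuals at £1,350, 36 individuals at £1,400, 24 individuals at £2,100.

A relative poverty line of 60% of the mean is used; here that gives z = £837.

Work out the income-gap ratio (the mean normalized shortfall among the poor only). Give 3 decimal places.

Below z: 7×£450, 15×£750 (q = 22 of N = 99).
Relative gaps: 0.4624 (×7), 0.1039 (×15); sum = 4.795699.
I averages over the q = 22 poor units only: 4.795699 / 22 = 0.218.

0.218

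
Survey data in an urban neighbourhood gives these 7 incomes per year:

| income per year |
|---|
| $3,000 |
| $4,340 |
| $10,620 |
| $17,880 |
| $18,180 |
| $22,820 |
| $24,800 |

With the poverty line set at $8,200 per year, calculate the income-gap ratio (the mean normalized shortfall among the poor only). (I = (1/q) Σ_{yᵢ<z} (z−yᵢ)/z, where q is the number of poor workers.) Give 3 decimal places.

Below the line: $3,000, $4,340 (q = 2 of N = 7).
Relative gaps: 0.6341, 0.4707; sum = 1.104878.
I averages over the q = 2 poor units only: 1.104878 / 2 = 0.552.

0.552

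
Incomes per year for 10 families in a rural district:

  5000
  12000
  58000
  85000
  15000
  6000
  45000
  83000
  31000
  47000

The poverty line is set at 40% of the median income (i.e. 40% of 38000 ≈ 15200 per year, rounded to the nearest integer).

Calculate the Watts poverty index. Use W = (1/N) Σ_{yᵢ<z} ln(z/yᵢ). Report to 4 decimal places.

0.2291

Below the line: 5000, 6000, 12000, 15000 (q = 4 of N = 10).
Log shortfalls: ln(15200/5000) = 1.1119; ln(15200/6000) = 0.9295; ln(15200/12000) = 0.2364; ln(15200/15000) = 0.0132.
W = 2.291027 / 10 = 0.2291.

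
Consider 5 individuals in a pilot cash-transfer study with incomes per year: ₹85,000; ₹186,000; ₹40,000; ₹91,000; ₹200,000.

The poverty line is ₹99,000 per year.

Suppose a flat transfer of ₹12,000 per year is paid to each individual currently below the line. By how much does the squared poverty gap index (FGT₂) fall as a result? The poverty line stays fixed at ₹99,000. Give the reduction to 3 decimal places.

0.031

Before: below the line — ₹40,000, ₹85,000, ₹91,000; squared poverty gap index (FGT₂) = 0.07634.
After the ₹12,000 transfer: below the line — ₹52,000, ₹97,000; squared poverty gap index (FGT₂) = 0.04516.
Reduction = 0.07634 − 0.04516 = 0.031.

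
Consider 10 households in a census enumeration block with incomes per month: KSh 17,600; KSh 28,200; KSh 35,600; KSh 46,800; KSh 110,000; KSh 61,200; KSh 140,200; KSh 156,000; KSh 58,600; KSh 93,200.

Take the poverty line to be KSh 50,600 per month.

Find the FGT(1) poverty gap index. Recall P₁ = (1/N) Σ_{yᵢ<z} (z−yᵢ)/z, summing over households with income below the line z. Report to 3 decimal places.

0.147

Incomes under z: KSh 17,600, KSh 28,200, KSh 35,600, KSh 46,800 (q = 4 of N = 10).
Shortfall ratios: (50600−17600)/50600 = 0.6522; (50600−28200)/50600 = 0.4427; (50600−35600)/50600 = 0.2964; (50600−46800)/50600 = 0.0751.
Σ = 1.466403. Dividing by the full population N = 10 gives P₁ = 0.147.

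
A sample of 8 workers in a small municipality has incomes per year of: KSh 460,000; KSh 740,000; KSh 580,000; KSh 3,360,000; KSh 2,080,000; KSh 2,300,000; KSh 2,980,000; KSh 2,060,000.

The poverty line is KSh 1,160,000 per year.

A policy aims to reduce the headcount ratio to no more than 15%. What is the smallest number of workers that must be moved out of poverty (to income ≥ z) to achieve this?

Currently q = 3 of N = 8 are below the line (H = 0.375).
A headcount ratio of at most 15% allows at most ⌊0.15 × 8⌋ = 1 poor workers.
So at least 3 − 1 = 2 must be lifted.

2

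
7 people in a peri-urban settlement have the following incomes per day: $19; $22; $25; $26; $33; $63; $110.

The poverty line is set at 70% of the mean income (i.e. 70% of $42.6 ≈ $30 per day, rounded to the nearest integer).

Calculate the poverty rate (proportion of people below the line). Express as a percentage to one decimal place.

4 of the 7 people have income below $30.
H = 4/7 = 57.1%.

57.1%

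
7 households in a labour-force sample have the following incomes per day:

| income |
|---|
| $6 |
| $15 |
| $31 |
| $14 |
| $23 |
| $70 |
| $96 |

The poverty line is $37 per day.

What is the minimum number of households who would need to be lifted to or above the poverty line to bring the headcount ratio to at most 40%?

5 of the 7 households are poor, so H = 5/7 = 0.714.
A headcount ratio of at most 40% allows at most ⌊0.40 × 7⌋ = 2 poor households.
So at least 5 − 2 = 3 must be lifted.

3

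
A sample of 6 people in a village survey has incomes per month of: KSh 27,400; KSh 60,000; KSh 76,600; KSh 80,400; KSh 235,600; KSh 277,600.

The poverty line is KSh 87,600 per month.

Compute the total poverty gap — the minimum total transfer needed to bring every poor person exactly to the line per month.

KSh 106,000

Below the line: KSh 27,400, KSh 60,000, KSh 76,600, KSh 80,400 (q = 4 of N = 6).
Individual gaps: 87600−27400 = 60200; 87600−60000 = 27600; 87600−76600 = 11000; 87600−80400 = 7200.
Aggregate gap = KSh 106,000.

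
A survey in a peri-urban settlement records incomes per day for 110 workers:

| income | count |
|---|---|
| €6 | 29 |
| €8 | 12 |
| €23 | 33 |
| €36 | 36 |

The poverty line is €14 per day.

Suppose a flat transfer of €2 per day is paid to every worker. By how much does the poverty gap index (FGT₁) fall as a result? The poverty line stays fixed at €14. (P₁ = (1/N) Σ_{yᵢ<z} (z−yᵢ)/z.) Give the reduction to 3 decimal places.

0.053

Before: below the line — 29×€6, 12×€8; poverty gap index (FGT₁) = 0.19740.
After the €2 transfer: below the line — 29×€8, 12×€10; poverty gap index (FGT₁) = 0.14416.
Reduction = 0.19740 − 0.14416 = 0.053.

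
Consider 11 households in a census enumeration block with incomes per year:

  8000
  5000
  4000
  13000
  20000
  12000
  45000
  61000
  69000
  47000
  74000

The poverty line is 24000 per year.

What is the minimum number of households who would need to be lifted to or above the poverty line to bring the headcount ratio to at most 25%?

4

Currently q = 6 of N = 11 are below the line (H = 0.545).
A headcount ratio of at most 25% allows at most ⌊0.25 × 11⌋ = 2 poor households.
So at least 6 − 2 = 4 must be lifted.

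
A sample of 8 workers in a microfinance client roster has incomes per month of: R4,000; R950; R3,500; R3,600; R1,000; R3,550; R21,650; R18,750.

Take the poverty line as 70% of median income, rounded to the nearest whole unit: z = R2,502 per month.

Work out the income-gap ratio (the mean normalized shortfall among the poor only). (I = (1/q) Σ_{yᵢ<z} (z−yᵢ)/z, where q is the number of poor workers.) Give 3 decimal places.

0.610

Below z: R950, R1,000 (q = 2 of N = 8).
Shortfall ratios (z−y)/z: 0.6203, 0.6003; sum = 1.220624.
I averages over the q = 2 poor units only: 1.220624 / 2 = 0.610.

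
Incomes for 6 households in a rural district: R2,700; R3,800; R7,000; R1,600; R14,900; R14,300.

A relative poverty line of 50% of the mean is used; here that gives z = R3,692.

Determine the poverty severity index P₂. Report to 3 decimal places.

Poor units: R1,600, R2,700 (q = 2 of N = 6).
Gap ratios (z−y)/z: (3692−1600)/3692 = 0.5666; (3692−2700)/3692 = 0.2687.
Squared: 0.3211; 0.0722.
Sum = 0.393264; P₂ = 0.393264 / 6 = 0.066.

0.066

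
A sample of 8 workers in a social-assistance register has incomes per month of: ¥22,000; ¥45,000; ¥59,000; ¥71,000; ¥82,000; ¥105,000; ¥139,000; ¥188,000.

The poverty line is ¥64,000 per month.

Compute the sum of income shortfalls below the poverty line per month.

Below z: ¥22,000, ¥45,000, ¥59,000 (q = 3 of N = 8).
Individual gaps: 64000−22000 = 42000; 64000−45000 = 19000; 64000−59000 = 5000.
Aggregate gap = ¥66,000.

¥66,000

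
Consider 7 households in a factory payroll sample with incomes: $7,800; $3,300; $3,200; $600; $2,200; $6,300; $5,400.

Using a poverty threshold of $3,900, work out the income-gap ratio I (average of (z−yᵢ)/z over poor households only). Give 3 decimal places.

Below the line: $600, $2,200, $3,200, $3,300 (q = 4 of N = 7).
Shortfall ratios (z−y)/z: 0.8462, 0.4359, 0.1795, 0.1538; sum = 1.615385.
I averages over the q = 4 poor units only: 1.615385 / 4 = 0.404.

0.404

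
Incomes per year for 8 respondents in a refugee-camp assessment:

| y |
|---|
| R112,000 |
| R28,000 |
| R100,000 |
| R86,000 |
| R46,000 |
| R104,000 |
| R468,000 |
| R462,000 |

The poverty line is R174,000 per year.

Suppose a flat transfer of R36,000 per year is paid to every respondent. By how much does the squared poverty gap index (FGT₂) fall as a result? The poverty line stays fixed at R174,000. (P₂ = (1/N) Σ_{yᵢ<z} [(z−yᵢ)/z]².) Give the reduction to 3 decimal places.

0.137

Before: below the line — R28,000, R46,000, R86,000, R100,000, R104,000, R112,000; squared poverty gap index (FGT₂) = 0.24633.
After the R36,000 transfer: below the line — R64,000, R82,000, R122,000, R136,000, R140,000, R148,000; squared poverty gap index (FGT₂) = 0.10959.
Reduction = 0.24633 − 0.10959 = 0.137.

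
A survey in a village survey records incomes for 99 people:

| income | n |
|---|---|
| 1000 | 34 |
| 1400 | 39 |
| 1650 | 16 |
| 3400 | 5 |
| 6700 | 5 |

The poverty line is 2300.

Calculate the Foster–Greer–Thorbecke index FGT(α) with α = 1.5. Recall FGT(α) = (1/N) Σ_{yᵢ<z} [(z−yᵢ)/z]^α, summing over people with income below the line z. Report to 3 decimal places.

Poor units: 34×1000, 39×1400, 16×1650 (q = 89 of N = 99).
Relative gaps: (2300−1000)/2300 = 0.5652 (×34); (2300−1400)/2300 = 0.3913 (×39); (2300−1650)/2300 = 0.2826 (×16).
Raised to α = 1.5: 0.42494 (×34); 0.24478 (×39); 0.15024 (×16).
Sum = 26.397949; FGT(1.5) = 26.397949 / 99 = 0.267.

0.267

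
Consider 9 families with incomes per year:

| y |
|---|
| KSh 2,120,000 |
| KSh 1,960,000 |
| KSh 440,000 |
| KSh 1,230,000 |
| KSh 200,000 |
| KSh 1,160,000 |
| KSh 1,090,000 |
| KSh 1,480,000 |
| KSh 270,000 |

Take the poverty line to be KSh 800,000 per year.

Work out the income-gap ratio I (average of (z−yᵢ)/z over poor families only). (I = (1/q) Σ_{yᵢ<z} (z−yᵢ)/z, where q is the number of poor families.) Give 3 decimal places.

Incomes under z: KSh 200,000, KSh 270,000, KSh 440,000 (q = 3 of N = 9).
Relative gaps: 0.7500, 0.6625, 0.4500; sum = 1.862500.
I averages over the q = 3 poor units only: 1.862500 / 3 = 0.621.

0.621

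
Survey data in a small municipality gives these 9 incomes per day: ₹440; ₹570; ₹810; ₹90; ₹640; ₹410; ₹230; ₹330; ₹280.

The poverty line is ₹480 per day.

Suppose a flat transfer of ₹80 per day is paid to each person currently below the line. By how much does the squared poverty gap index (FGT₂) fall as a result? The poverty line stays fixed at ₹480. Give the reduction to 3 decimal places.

Before: below the line — ₹90, ₹230, ₹280, ₹330, ₹410, ₹440; squared poverty gap index (FGT₂) = 0.13677.
After the ₹80 transfer: below the line — ₹170, ₹310, ₹360, ₹410; squared poverty gap index (FGT₂) = 0.06959.
Reduction = 0.13677 − 0.06959 = 0.067.

0.067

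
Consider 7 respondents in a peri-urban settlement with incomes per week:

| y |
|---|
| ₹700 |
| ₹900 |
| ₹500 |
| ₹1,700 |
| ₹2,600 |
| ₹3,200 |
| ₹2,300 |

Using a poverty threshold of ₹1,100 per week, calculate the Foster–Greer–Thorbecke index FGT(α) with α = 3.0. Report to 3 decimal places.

Below z: ₹500, ₹700, ₹900 (q = 3 of N = 7).
Gap ratios (z−y)/z: (1100−500)/1100 = 0.5455; (1100−700)/1100 = 0.3636; (1100−900)/1100 = 0.1818.
Raised to α = 3.0: 0.16228; 0.04808; 0.00601.
Sum = 0.216379; FGT(3.0) = 0.216379 / 7 = 0.031.

0.031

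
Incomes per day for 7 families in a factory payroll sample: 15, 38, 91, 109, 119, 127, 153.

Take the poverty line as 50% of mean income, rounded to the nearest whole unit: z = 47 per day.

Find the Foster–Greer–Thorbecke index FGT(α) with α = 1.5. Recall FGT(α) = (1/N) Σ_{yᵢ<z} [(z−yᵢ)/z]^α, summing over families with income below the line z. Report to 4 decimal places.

0.0922

Incomes under z: 15, 38 (q = 2 of N = 7).
Gap ratios (z−y)/z: (47−15)/47 = 0.6809; (47−38)/47 = 0.1915.
Raised to α = 1.5: 0.56180; 0.08379.
Sum = 0.645590; FGT(1.5) = 0.645590 / 7 = 0.0922.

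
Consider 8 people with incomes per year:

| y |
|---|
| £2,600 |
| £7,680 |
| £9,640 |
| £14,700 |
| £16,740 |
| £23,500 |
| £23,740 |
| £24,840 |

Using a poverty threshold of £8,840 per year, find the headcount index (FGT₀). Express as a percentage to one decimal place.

2 of the 8 people have income below £8,840.
H = 2/8 = 25.0%.

25.0%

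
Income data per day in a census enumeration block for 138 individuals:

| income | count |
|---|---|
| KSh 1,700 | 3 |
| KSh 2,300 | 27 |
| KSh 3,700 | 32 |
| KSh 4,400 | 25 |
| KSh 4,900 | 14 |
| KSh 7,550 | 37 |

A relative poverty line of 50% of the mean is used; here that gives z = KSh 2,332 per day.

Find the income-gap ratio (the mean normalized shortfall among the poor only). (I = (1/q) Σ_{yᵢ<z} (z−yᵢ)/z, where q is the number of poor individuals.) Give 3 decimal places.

Incomes under z: 3×KSh 1,700, 27×KSh 2,300 (q = 30 of N = 138).
Relative gaps: 0.2710 (×3), 0.0137 (×27); sum = 1.183533.
The income-gap ratio divides by q (the poor only): 1.183533 / 30 = 0.039.

0.039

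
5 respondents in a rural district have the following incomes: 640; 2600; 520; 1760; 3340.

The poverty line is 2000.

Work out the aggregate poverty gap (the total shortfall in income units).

Below z: 520, 640, 1760 (q = 3 of N = 5).
Individual gaps: 2000−520 = 1480; 2000−640 = 1360; 2000−1760 = 240.
Aggregate gap = 3080.

3080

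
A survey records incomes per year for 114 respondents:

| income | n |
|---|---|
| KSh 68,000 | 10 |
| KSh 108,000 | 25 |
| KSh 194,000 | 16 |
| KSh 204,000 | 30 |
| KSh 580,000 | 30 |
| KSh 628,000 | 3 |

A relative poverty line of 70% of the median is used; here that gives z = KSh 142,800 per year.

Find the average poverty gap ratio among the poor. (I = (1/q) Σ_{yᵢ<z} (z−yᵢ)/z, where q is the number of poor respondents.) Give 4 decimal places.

Below z: 10×KSh 68,000, 25×KSh 108,000 (q = 35 of N = 114).
Relative gaps: 0.5238 (×10), 0.2437 (×25); sum = 11.330532.
The income-gap ratio divides by q (the poor only): 11.330532 / 35 = 0.3237.

0.3237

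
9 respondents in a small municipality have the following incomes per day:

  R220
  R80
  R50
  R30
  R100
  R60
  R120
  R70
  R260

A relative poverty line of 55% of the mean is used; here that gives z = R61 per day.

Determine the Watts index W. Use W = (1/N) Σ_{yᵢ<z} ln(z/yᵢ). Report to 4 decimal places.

0.1028

Below the line: R30, R50, R60 (q = 3 of N = 9).
ln(z/y) terms: ln(61/30) = 0.7097; ln(61/50) = 0.1989; ln(61/60) = 0.0165.
W = 0.925057 / 9 = 0.1028.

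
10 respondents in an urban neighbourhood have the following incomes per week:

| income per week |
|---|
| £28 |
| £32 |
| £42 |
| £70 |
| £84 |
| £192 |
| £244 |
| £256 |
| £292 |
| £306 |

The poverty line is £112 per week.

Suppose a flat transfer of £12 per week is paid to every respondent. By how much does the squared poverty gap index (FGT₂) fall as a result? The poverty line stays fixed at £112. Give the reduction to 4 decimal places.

0.0524

Before: below the line — £28, £32, £42, £70, £84; squared poverty gap index (FGT₂) = 0.166645.
After the £12 transfer: below the line — £40, £44, £54, £82, £96; squared poverty gap index (FGT₂) = 0.114222.
Reduction = 0.166645 − 0.114222 = 0.0524.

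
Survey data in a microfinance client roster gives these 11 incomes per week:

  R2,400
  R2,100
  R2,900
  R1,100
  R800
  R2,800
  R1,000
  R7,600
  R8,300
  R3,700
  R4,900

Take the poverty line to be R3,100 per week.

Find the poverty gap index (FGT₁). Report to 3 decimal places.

0.252

Incomes under z: R800, R1,000, R1,100, R2,100, R2,400, R2,800, R2,900 (q = 7 of N = 11).
Normalized shortfalls: (3100−800)/3100 = 0.7419; (3100−1000)/3100 = 0.6774; (3100−1100)/3100 = 0.6452; (3100−2100)/3100 = 0.3226; (3100−2400)/3100 = 0.2258; (3100−2800)/3100 = 0.0968; (3100−2900)/3100 = 0.0645.
Sum of shortfalls = 2.774194; P₁ averages over all N: 2.774194 / 11 = 0.252.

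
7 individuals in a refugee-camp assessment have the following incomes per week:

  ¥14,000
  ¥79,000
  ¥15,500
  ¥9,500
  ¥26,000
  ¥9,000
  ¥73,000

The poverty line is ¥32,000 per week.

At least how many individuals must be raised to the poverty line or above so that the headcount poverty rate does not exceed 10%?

Currently q = 5 of N = 7 are below the line (H = 0.714).
A headcount ratio of at most 10% allows at most ⌊0.10 × 7⌋ = 0 poor individuals.
So at least 5 − 0 = 5 must be lifted.

5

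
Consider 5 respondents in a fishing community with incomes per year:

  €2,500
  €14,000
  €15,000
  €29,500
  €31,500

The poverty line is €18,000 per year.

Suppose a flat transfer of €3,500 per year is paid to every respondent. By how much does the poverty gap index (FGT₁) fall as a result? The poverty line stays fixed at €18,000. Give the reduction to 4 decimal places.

Before: below the line — €2,500, €14,000, €15,000; poverty gap index (FGT₁) = 0.250000.
After the €3,500 transfer: below the line — €6,000, €17,500; poverty gap index (FGT₁) = 0.138889.
Reduction = 0.250000 − 0.138889 = 0.1111.

0.1111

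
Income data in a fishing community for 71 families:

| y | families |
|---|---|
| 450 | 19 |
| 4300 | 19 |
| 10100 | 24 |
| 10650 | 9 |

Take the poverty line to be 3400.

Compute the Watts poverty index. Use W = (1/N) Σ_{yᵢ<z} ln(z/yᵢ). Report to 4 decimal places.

0.5412

Below the line: 19×450 (q = 19 of N = 71).
ln(z/y) terms: ln(3400/450) = 2.0223 (×19).
W = 38.423379 / 71 = 0.5412.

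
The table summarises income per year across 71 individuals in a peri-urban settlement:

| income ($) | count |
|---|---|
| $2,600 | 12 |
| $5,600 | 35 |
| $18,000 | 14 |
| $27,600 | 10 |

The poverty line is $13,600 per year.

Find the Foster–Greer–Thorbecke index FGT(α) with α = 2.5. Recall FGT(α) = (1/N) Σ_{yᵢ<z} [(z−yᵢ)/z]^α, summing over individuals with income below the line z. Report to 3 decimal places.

Below z: 12×$2,600, 35×$5,600 (q = 47 of N = 71).
Gap ratios (z−y)/z: (13600−2600)/13600 = 0.8088 (×12); (13600−5600)/13600 = 0.5882 (×35).
Raised to α = 2.5: 0.58835 (×12); 0.26539 (×35).
Sum = 16.348682; FGT(2.5) = 16.348682 / 71 = 0.230.

0.230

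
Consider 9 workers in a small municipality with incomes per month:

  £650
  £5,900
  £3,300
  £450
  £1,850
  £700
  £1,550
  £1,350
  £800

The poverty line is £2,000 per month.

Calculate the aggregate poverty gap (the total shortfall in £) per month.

Incomes under z: £450, £650, £700, £800, £1,350, £1,550, £1,850 (q = 7 of N = 9).
Individual gaps: 2000−450 = 1550; 2000−650 = 1350; 2000−700 = 1300; 2000−800 = 1200; 2000−1350 = 650; 2000−1550 = 450; 2000−1850 = 150.
Aggregate gap = £6,650.

£6,650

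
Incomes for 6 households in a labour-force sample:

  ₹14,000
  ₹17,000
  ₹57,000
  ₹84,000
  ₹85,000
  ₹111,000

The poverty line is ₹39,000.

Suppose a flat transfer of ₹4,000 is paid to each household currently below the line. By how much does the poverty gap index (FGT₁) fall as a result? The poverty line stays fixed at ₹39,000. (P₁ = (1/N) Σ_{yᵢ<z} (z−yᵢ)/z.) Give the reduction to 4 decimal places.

0.0342

Before: below the line — ₹14,000, ₹17,000; poverty gap index (FGT₁) = 0.200855.
After the ₹4,000 transfer: below the line — ₹18,000, ₹21,000; poverty gap index (FGT₁) = 0.166667.
Reduction = 0.200855 − 0.166667 = 0.0342.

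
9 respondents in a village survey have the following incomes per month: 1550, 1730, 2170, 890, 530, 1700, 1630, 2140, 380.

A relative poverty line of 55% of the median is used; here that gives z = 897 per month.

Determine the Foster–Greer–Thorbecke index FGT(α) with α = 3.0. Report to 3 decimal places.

0.029

Incomes under z: 380, 530, 890 (q = 3 of N = 9).
Normalized shortfalls: (897−380)/897 = 0.5764; (897−530)/897 = 0.4091; (897−890)/897 = 0.0078.
Raised to α = 3.0: 0.19147; 0.06849; 0.00000.
Sum = 0.259957; FGT(3.0) = 0.259957 / 9 = 0.029.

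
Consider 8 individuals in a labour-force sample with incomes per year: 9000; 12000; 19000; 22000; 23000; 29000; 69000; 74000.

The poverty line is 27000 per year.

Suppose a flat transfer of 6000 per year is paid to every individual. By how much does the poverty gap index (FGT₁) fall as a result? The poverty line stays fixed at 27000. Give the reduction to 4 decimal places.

Before: below the line — 9000, 12000, 19000, 22000, 23000; poverty gap index (FGT₁) = 0.231481.
After the 6000 transfer: below the line — 15000, 18000, 25000; poverty gap index (FGT₁) = 0.106481.
Reduction = 0.231481 − 0.106481 = 0.1250.

0.1250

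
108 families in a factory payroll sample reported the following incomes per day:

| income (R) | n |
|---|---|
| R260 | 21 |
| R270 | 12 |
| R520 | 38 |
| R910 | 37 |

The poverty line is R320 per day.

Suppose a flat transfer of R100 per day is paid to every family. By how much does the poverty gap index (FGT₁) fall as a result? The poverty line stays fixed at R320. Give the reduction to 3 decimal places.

Before: below the line — 21×R260, 12×R270; poverty gap index (FGT₁) = 0.05382.
After the R100 transfer: below the line — none; poverty gap index (FGT₁) = 0.00000.
Reduction = 0.05382 − 0.00000 = 0.054.

0.054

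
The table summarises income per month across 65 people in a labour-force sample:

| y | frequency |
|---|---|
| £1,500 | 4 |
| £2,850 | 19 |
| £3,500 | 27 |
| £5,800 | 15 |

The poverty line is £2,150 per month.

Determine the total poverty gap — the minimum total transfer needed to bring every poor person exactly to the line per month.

£2,600

Incomes under z: 4×£1,500 (q = 4 of N = 65).
Individual gaps: 4×(2150−1500) = 2600.
Aggregate gap = £2,600.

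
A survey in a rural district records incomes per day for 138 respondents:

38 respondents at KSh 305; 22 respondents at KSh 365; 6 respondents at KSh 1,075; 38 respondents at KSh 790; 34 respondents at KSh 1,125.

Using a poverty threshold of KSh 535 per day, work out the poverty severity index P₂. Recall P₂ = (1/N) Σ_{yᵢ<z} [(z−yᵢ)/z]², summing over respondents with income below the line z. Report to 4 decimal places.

Incomes under z: 38×KSh 305, 22×KSh 365 (q = 60 of N = 138).
Gap ratios (z−y)/z: (535−305)/535 = 0.4299 (×38); (535−365)/535 = 0.3178 (×22).
Squared: 0.1848 (×38); 0.1010 (×22).
Sum = 9.244476; P₂ = 9.244476 / 138 = 0.0670.

0.0670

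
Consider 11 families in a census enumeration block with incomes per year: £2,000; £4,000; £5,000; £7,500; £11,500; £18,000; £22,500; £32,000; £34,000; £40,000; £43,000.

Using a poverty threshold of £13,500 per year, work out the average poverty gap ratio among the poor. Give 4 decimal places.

Incomes under z: £2,000, £4,000, £5,000, £7,500, £11,500 (q = 5 of N = 11).
Shortfall ratios (z−y)/z: 0.8519, 0.7037, 0.6296, 0.4444, 0.1481; sum = 2.777778.
The income-gap ratio divides by q (the poor only): 2.777778 / 5 = 0.5556.

0.5556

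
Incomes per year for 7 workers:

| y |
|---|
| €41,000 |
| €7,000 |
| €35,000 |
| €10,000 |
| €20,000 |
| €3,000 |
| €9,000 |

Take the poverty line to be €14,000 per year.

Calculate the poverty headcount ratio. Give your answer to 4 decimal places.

0.5714

4 of the 7 workers have income below €14,000.
H = 4/7 = 0.5714.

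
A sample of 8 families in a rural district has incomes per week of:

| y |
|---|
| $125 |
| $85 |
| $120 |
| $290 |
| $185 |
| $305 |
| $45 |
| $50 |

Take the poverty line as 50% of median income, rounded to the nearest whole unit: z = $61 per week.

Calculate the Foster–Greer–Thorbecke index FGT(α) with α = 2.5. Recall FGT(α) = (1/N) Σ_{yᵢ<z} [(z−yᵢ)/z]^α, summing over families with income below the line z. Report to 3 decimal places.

Incomes under z: $45, $50 (q = 2 of N = 8).
Shortfall ratios: (61−45)/61 = 0.2623; (61−50)/61 = 0.1803.
Raised to α = 2.5: 0.03524; 0.01381.
Sum = 0.049044; FGT(2.5) = 0.049044 / 8 = 0.006.

0.006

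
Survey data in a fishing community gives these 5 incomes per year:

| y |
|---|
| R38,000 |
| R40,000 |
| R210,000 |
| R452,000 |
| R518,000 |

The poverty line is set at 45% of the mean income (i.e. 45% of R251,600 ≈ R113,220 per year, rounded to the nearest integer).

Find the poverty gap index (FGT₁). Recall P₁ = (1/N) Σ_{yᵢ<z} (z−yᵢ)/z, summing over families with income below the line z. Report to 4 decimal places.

Incomes under z: R38,000, R40,000 (q = 2 of N = 5).
Shortfall ratios: (113220−38000)/113220 = 0.6644; (113220−40000)/113220 = 0.6467.
Σ = 1.311076. Dividing by the full population N = 5 gives P₁ = 0.2622.

0.2622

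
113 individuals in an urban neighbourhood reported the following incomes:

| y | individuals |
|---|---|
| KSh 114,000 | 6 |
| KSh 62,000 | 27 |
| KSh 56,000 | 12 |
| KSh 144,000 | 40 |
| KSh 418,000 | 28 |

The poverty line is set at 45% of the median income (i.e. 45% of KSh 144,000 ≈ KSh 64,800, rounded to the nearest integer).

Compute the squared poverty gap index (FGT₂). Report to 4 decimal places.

0.0024

Incomes under z: 12×KSh 56,000, 27×KSh 62,000 (q = 39 of N = 113).
Shortfall ratios: (64800−56000)/64800 = 0.1358 (×12); (64800−62000)/64800 = 0.0432 (×27).
Squared: 0.0184 (×12); 0.0019 (×27).
Sum = 0.271719; P₂ = 0.271719 / 113 = 0.0024.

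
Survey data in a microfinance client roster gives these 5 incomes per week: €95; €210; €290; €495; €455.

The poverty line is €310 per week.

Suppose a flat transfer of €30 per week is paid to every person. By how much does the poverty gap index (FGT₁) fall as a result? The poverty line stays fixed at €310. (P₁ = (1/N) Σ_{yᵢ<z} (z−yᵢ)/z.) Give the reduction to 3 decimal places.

Before: below the line — €95, €210, €290; poverty gap index (FGT₁) = 0.21613.
After the €30 transfer: below the line — €125, €240; poverty gap index (FGT₁) = 0.16452.
Reduction = 0.21613 − 0.16452 = 0.052.

0.052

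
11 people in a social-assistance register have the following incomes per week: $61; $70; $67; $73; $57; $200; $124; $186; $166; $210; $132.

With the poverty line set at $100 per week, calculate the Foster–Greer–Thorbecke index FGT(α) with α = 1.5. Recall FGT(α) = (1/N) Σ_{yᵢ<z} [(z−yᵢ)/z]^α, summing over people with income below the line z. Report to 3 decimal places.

0.093

Below z: $57, $61, $67, $70, $73 (q = 5 of N = 11).
Relative gaps: (100−57)/100 = 0.4300; (100−61)/100 = 0.3900; (100−67)/100 = 0.3300; (100−70)/100 = 0.3000; (100−73)/100 = 0.2700.
Raised to α = 1.5: 0.28197; 0.24355; 0.18957; 0.16432; 0.14030.
Sum = 1.019708; FGT(1.5) = 1.019708 / 11 = 0.093.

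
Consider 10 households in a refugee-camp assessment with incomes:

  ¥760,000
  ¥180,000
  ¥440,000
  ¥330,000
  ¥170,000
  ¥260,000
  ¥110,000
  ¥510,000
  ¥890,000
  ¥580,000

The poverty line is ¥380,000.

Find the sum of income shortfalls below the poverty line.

Incomes under z: ¥110,000, ¥170,000, ¥180,000, ¥260,000, ¥330,000 (q = 5 of N = 10).
Individual gaps: 380000−110000 = 270000; 380000−170000 = 210000; 380000−180000 = 200000; 380000−260000 = 120000; 380000−330000 = 50000.
Aggregate gap = ¥850,000.

¥850,000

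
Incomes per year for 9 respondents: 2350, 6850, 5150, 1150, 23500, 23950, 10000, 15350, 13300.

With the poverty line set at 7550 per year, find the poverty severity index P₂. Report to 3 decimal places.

Poor units: 1150, 2350, 5150, 6850 (q = 4 of N = 9).
Normalized shortfalls: (7550−1150)/7550 = 0.8477; (7550−2350)/7550 = 0.6887; (7550−5150)/7550 = 0.3179; (7550−6850)/7550 = 0.0927.
Squared: 0.7186; 0.4744; 0.1010; 0.0086.
Sum = 1.302574; P₂ = 1.302574 / 9 = 0.145.

0.145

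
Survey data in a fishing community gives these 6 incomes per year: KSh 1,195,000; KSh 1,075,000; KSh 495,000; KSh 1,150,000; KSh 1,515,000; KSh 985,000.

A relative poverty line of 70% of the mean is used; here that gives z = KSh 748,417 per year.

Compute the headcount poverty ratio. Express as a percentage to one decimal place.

1 of the 6 families have income below KSh 748,417.
H = 1/6 = 16.7%.

16.7%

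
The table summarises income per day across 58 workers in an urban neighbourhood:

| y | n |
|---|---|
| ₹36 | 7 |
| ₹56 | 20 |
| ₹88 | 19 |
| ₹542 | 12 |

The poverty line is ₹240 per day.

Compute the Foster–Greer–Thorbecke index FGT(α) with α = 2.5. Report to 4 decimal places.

Poor units: 7×₹36, 20×₹56, 19×₹88 (q = 46 of N = 58).
Relative gaps: (240−36)/240 = 0.8500 (×7); (240−56)/240 = 0.7667 (×20); (240−88)/240 = 0.6333 (×19).
Raised to α = 2.5: 0.66611 (×7); 0.51466 (×20); 0.31921 (×19).
Sum = 21.020942; FGT(2.5) = 21.020942 / 58 = 0.3624.

0.3624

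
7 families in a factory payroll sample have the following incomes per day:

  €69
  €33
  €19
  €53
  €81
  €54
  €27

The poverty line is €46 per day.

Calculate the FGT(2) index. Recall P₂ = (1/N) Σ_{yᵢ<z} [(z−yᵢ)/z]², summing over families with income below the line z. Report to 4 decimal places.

Below z: €19, €27, €33 (q = 3 of N = 7).
Relative gaps: (46−19)/46 = 0.5870; (46−27)/46 = 0.4130; (46−33)/46 = 0.2826.
Squared: 0.3445; 0.1706; 0.0799.
Sum = 0.594991; P₂ = 0.594991 / 7 = 0.0850.

0.0850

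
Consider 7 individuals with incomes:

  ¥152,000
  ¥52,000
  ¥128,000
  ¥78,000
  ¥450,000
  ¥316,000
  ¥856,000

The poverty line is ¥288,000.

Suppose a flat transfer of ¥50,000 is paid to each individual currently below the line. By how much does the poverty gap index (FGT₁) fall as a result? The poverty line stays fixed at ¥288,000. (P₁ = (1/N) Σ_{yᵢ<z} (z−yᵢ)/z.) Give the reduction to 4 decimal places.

Before: below the line — ¥52,000, ¥78,000, ¥128,000, ¥152,000; poverty gap index (FGT₁) = 0.368056.
After the ¥50,000 transfer: below the line — ¥102,000, ¥128,000, ¥178,000, ¥202,000; poverty gap index (FGT₁) = 0.268849.
Reduction = 0.368056 − 0.268849 = 0.0992.

0.0992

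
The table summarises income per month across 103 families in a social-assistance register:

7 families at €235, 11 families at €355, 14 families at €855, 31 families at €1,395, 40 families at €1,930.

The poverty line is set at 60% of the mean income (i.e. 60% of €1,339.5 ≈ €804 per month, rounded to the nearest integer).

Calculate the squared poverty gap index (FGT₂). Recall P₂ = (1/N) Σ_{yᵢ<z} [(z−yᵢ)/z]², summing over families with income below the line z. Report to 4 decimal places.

0.0673

Below z: 7×€235, 11×€355 (q = 18 of N = 103).
Shortfall ratios: (804−235)/804 = 0.7077 (×7); (804−355)/804 = 0.5585 (×11).
Squared: 0.5009 (×7); 0.3119 (×11).
Sum = 6.936614; P₂ = 6.936614 / 103 = 0.0673.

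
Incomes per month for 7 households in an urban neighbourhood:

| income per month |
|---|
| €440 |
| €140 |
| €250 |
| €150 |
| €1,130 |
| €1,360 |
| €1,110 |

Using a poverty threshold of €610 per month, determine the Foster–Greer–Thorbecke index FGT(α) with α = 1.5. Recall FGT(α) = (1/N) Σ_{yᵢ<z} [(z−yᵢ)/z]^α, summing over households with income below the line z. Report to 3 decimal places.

Incomes under z: €140, €150, €250, €440 (q = 4 of N = 7).
Gap ratios (z−y)/z: (610−140)/610 = 0.7705; (610−150)/610 = 0.7541; (610−250)/610 = 0.5902; (610−440)/610 = 0.2787.
Raised to α = 1.5: 0.67632; 0.65485; 0.45338; 0.14712.
Sum = 1.931669; FGT(1.5) = 1.931669 / 7 = 0.276.

0.276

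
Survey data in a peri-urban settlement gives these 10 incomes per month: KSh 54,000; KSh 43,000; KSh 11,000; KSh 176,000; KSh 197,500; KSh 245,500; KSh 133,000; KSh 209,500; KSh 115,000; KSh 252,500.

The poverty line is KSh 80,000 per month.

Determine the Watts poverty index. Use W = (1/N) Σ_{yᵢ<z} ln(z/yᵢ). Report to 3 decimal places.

Below z: KSh 11,000, KSh 43,000, KSh 54,000 (q = 3 of N = 10).
ln(z/y) terms: ln(80000/11000) = 1.9841; ln(80000/43000) = 0.6208; ln(80000/54000) = 0.3930.
W = 2.998000 / 10 = 0.300.

0.300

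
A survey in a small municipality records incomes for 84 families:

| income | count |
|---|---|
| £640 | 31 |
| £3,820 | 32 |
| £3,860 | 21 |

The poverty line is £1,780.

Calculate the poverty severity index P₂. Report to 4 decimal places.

Below the line: 31×£640 (q = 31 of N = 84).
Relative gaps: (1780−640)/1780 = 0.6404 (×31).
Squared: 0.4102 (×31).
Sum = 12.715440; P₂ = 12.715440 / 84 = 0.1514.

0.1514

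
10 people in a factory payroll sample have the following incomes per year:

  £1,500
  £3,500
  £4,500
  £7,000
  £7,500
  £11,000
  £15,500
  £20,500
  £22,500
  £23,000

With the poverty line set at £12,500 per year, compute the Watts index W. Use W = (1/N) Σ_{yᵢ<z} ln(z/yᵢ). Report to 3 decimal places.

0.563

Poor units: £1,500, £3,500, £4,500, £7,000, £7,500, £11,000 (q = 6 of N = 10).
Log gaps: ln(12500/1500) = 2.1203; ln(12500/3500) = 1.2730; ln(12500/4500) = 1.0217; ln(12500/7000) = 0.5798; ln(12500/7500) = 0.5108; ln(12500/11000) = 0.1278.
W = 5.633358 / 10 = 0.563.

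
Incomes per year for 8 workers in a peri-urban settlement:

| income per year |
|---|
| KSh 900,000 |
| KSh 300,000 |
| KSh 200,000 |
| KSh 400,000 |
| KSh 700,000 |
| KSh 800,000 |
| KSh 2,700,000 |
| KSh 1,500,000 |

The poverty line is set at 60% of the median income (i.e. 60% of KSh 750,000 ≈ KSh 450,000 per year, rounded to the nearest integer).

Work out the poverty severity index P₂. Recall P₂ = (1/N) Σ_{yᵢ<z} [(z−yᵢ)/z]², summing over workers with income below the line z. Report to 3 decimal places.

0.054

Poor units: KSh 200,000, KSh 300,000, KSh 400,000 (q = 3 of N = 8).
Shortfall ratios: (450000−200000)/450000 = 0.5556; (450000−300000)/450000 = 0.3333; (450000−400000)/450000 = 0.1111.
Squared: 0.3086; 0.1111; 0.0123.
Sum = 0.432099; P₂ = 0.432099 / 8 = 0.054.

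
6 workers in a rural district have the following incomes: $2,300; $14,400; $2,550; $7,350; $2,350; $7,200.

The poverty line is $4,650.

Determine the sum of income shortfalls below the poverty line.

Incomes under z: $2,300, $2,350, $2,550 (q = 3 of N = 6).
Individual gaps: 4650−2300 = 2350; 4650−2350 = 2300; 4650−2550 = 2100.
Aggregate gap = $6,750.

$6,750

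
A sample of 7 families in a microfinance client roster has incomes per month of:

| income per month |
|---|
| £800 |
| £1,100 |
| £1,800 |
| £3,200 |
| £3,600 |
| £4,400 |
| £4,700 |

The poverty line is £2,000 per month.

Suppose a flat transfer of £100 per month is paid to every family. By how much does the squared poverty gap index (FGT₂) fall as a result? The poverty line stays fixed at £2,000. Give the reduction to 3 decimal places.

0.015

Before: below the line — £800, £1,100, £1,800; squared poverty gap index (FGT₂) = 0.08179.
After the £100 transfer: below the line — £900, £1,200, £1,900; squared poverty gap index (FGT₂) = 0.06643.
Reduction = 0.08179 − 0.06643 = 0.015.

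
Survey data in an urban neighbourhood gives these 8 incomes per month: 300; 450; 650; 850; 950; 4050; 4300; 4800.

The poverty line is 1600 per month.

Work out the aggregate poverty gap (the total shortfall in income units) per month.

4800

Below z: 300, 450, 650, 850, 950 (q = 5 of N = 8).
Individual gaps: 1600−300 = 1300; 1600−450 = 1150; 1600−650 = 950; 1600−850 = 750; 1600−950 = 650.
Aggregate gap = 4800.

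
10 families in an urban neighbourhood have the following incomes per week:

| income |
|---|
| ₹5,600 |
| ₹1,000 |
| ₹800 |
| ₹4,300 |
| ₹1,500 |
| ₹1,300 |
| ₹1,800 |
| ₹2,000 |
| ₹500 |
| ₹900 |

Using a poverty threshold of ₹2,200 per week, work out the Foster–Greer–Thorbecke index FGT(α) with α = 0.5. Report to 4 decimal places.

0.5116

Below z: ₹500, ₹800, ₹900, ₹1,000, ₹1,300, ₹1,500, ₹1,800, ₹2,000 (q = 8 of N = 10).
Normalized shortfalls: (2200−500)/2200 = 0.7727; (2200−800)/2200 = 0.6364; (2200−900)/2200 = 0.5909; (2200−1000)/2200 = 0.5455; (2200−1300)/2200 = 0.4091; (2200−1500)/2200 = 0.3182; (2200−1800)/2200 = 0.1818; (2200−2000)/2200 = 0.0909.
Raised to α = 0.5: 0.87905; 0.79772; 0.76871; 0.73855; 0.63960; 0.56408; 0.42640; 0.30151.
Sum = 5.115619; FGT(0.5) = 5.115619 / 10 = 0.5116.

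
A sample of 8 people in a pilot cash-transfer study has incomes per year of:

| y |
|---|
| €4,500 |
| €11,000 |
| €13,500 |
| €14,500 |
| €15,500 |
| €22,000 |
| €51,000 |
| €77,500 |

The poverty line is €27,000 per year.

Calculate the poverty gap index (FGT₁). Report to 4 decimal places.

0.3750

Incomes under z: €4,500, €11,000, €13,500, €14,500, €15,500, €22,000 (q = 6 of N = 8).
Gap ratios (z−y)/z: (27000−4500)/27000 = 0.8333; (27000−11000)/27000 = 0.5926; (27000−13500)/27000 = 0.5000; (27000−14500)/27000 = 0.4630; (27000−15500)/27000 = 0.4259; (27000−22000)/27000 = 0.1852.
Σ = 3.000000. Dividing by the full population N = 8 gives P₁ = 0.3750.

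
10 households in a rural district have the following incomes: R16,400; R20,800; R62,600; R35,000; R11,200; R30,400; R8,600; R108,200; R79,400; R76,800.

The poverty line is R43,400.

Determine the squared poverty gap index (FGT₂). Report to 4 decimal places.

0.1979

Below z: R8,600, R11,200, R16,400, R20,800, R30,400, R35,000 (q = 6 of N = 10).
Normalized shortfalls: (43400−8600)/43400 = 0.8018; (43400−11200)/43400 = 0.7419; (43400−16400)/43400 = 0.6221; (43400−20800)/43400 = 0.5207; (43400−30400)/43400 = 0.2995; (43400−35000)/43400 = 0.1935.
Squared: 0.6430; 0.5505; 0.3870; 0.2712; 0.0897; 0.0375.
Sum = 1.978806; P₂ = 1.978806 / 10 = 0.1979.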